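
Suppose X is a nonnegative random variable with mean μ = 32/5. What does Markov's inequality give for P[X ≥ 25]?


μ = E[X] = 32/5, a = 25.
Markov: P[X ≥ 25] ≤ μ/a = (32/5)/25 = 32/125.
Numerically: ≈ 0.2560.
(Since a = 25 > μ = 6.4000, the bound 32/125 is < 1 and informative.)

P[X ≥ 25] ≤ 32/125 ≈ 0.2560.


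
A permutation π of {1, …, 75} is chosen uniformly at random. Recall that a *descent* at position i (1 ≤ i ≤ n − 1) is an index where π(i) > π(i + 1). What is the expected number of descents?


Write X = Σ X_I over i = 1, …, 74, with X_I the indicator of one descent.
There are 74 indicators.
For each fixed i, the pair (π(i), π(i+1)) is a uniformly random ordered pair of distinct values from {1, …, 75}; by symmetry P[π(i) > π(i+1)] = 1/2.
By linearity: E[X] = 74 · (1/2) = (75 − 1) · (1/2) = 37 ≈ 37.0000.

E[X] = 37 = 37.0000.


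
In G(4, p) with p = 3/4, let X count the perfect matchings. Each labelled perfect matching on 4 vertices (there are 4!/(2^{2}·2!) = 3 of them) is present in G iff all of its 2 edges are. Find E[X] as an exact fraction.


K_4 has 4!/(2^{2}·2!) = 3 labelled perfect matchings.
For each such perfect matching H, let X_H = 1 if all 2 edges of H are present in G. Then P[X_H = 1] = p^{2} = (3/4)^{2} = 9/16.
Summing the indicators: E[X] = Σ_H E[X_H] = 3 · p^{2} = 3 · 9/16 = 27/16.
Numerically: E[X] ≈ 1.6875.

E[X] = 3 · (3/4)^{2} = 27/16 ≈ 1.6875.


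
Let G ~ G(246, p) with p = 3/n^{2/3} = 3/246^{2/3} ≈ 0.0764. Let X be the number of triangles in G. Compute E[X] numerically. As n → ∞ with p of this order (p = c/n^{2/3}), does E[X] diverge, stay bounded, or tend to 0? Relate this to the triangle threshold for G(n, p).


Number of potential triangles: C(246, 3) = 2450980.
Each occurs with probability p³ ≈ (0.0764)³ ≈ 4.46163e-04.
By linearity: E[X] = C(246, 3)·p³ ≈ 2450980 · 4.46163e-04 ≈ 1093.537.
Since α = 2/3 < 1, p = c/n^{2/3} ≫ 1/n is above the triangle threshold p ~ 1/n. Asymptotically E[X] ~ (c³/6)·n^{3(1−α)} = (3³/6)·n^{1} → ∞; triangles are abundant w.h.p.

E[X] ≈ 1093.537; in regime p = Θ(1/n^{2/3}) E[X] diverges (above the triangle threshold p ~ 1/n).


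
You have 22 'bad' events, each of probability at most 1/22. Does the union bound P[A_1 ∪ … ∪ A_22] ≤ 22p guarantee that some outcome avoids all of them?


Union bound: P[∪_{i=1}^{22} A_i] ≤ Σ_i P[A_i] ≤ 22·p = 22·(1/22) = 1.
Numerically: 1 ≈ 1.0000000.
Is 1 < 1? NO.
Since the bound 1 is ≥ 1, the union bound is uninformative here; it does NOT by itself certify existence.

22·p = 1 ≈ 1.0000000; existence NOT certified by the union bound.


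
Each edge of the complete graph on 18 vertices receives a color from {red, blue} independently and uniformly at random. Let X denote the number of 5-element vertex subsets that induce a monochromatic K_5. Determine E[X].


Let X = Σ_S X_S over the C(18, 5) = 8568 subsets S of size 5, where X_S = 1 if the K_5 on S is monochromatic.
For a fixed S, the K_5 on S has C(5, 2) = 10 edges. P[all 10 edges red] = (1/2)^10, and likewise for blue, so P[monochromatic] = 2·(1/2)^10 = 2^{1 − 10} = 1/512.
By linearity: E[X] = C(18, 5) · 2^{1 − 10} = 8568 · 1/512 = 1071/64.
Numerically: E[X] ≈ 16.7344.

E[X] = C(18,5)·2^(1−C(5,2)) = 1071/64 ≈ 16.7344.


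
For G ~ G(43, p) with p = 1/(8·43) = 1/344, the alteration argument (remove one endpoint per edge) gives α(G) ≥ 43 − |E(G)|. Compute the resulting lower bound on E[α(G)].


E[|E(G)|] = C(43, 2)·p = 903 · (1/344) = 21/8.
E[α(G)] ≥ n − E[|E(G)|] = 43 − 21/8 = 323/8.
Numerically: ≈ 40.37500.
(This is only a lower bound; the true E[α(G)] may be larger.)

E[α(G)] ≥ 323/8 ≈ 40.37500.


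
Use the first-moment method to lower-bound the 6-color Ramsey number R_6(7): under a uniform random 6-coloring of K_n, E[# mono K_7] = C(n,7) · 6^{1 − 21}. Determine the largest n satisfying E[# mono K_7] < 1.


We need C(n, 7) · 6^{1 − 21} < 1, i.e. C(n, 7) < 6^{21 − 1} = 3656158440062976.
Check values of n near the boundary:
  n = 567: C(567, 7) = 3601671315933933; 3601671315933933 < 3656158440062976? YES
  n = 568: C(568, 7) = 3646611956239704; 3646611956239704 < 3656158440062976? YES
  n = 569: C(569, 7) = 3692032389858348; 3692032389858348 < 3656158440062976? NO
  n = 570: C(570, 7) = 3737936877831720; 3737936877831720 < 3656158440062976? NO
  n = 571: C(571, 7) = 3784329711421830; 3784329711421830 < 3656158440062976? NO
The largest n with C(n, 7) < 3656158440062976 is n = 568 (where E[X] = 16882462760369/16926659444736 ≈ 0.99739). Hence R_6(7) > 568, i.e. R_6(7) ≥ 569.

Largest n = 568; hence R_6(7) > 568.


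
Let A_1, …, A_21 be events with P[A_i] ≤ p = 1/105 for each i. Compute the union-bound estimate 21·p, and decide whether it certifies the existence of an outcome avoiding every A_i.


Union bound: P[∪_{i=1}^{21} A_i] ≤ Σ_i P[A_i] ≤ 21·p = 21·(1/105) = 1/5.
Numerically: 1/5 ≈ 0.20000.
Is 1/5 < 1? YES.
Since P[∪ A_i] ≤ 1/5 < 1, the complement has P[∩ A_i^c] ≥ 1 − 1/5 = 4/5 > 0, so some outcome avoids every A_i.

21·p = 1/5 ≈ 0.20000; existence CERTIFIED by the union bound.


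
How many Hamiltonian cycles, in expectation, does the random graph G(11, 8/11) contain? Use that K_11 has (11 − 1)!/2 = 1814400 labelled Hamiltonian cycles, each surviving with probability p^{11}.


K_11 has (11 − 1)!/2 = 1814400 labelled Hamiltonian cycles.
For each such Hamiltonian cycle H, let X_H = 1 if all 11 edges of H are present in G. Then P[X_H = 1] = p^{11} = (8/11)^{11} = 8589934592/285311670611.
Summing the indicators: E[X] = Σ_H E[X_H] = 1814400 · p^{11} = 1814400 · 8589934592/285311670611 = 15585577323724800/285311670611.
Numerically: E[X] ≈ 5.463e+04.

E[X] = 1814400 · (8/11)^{11} = 15585577323724800/285311670611 ≈ 5.463e+04.


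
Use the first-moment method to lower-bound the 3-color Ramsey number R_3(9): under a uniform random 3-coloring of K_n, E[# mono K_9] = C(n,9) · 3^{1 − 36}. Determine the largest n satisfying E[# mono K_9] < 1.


We need C(n, 9) · 3^{1 − 36} < 1, i.e. C(n, 9) < 3^{36 − 1} = 50031545098999707.
Check values of n near the boundary:
  n = 297: C(297, 9) = 43842345008337645; 43842345008337645 < 50031545098999707? YES
  n = 298: C(298, 9) = 45207677551849890; 45207677551849890 < 50031545098999707? YES
  n = 299: C(299, 9) = 46610674441390059; 46610674441390059 < 50031545098999707? YES
  n = 300: C(300, 9) = 48052241692154700; 48052241692154700 < 50031545098999707? YES
  n = 301: C(301, 9) = 49533303936090975; 49533303936090975 < 50031545098999707? YES
  n = 302: C(302, 9) = 51054804739588650; 51054804739588650 < 50031545098999707? NO
The largest n with C(n, 9) < 50031545098999707 is n = 301 (where E[X] = 16511101312030325/16677181699666569 ≈ 0.9900). Hence R_3(9) > 301, i.e. R_3(9) ≥ 302.

Largest n = 301; hence R_3(9) > 301.


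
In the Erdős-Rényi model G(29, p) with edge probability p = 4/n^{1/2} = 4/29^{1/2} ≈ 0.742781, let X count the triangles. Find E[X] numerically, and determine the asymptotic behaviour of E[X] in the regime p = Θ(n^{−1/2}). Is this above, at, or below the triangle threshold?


Number of potential triangles: C(29, 3) = 3654.
Each occurs with probability p³ ≈ (0.742781)³ ≈ 4.09810401e-01.
By linearity: E[X] = C(29, 3)·p³ ≈ 3654 · 4.09810401e-01 ≈ 1497.447207.
Since α = 1/2 < 1, p = c/n^{1/2} ≫ 1/n is above the triangle threshold p ~ 1/n. Asymptotically E[X] ~ (c³/6)·n^{3(1−α)} = (4³/6)·n^{1.5} → ∞; triangles are abundant w.h.p.

E[X] ≈ 1497.447207; in regime p = Θ(1/n^{1/2}) E[X] diverges (above the triangle threshold p ~ 1/n).


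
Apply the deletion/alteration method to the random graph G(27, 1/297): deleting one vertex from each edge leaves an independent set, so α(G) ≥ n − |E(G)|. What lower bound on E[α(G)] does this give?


E[|E(G)|] = C(27, 2)·p = 351 · (1/297) = 13/11.
E[α(G)] ≥ n − E[|E(G)|] = 27 − 13/11 = 284/11.
Numerically: ≈ 25.818182.
(This is only a lower bound; the true E[α(G)] may be larger.)

E[α(G)] ≥ 284/11 ≈ 25.818182.


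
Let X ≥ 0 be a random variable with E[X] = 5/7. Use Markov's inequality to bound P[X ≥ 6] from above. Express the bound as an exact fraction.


μ = E[X] = 5/7, a = 6.
Markov: P[X ≥ 6] ≤ μ/a = (5/7)/6 = 5/42.
Numerically: ≈ 0.119.
(Since a = 6 > μ = 0.714, the bound 5/42 is < 1 and informative.)

P[X ≥ 6] ≤ 5/42 ≈ 0.119.


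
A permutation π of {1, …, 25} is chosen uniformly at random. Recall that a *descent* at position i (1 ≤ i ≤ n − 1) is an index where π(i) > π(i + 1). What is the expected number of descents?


Write X = Σ X_I over i = 1, …, 24, with X_I the indicator of one descent.
There are 24 indicators.
For each fixed i, the pair (π(i), π(i+1)) is a uniformly random ordered pair of distinct values from {1, …, 25}; by symmetry P[π(i) > π(i+1)] = 1/2.
By linearity: E[X] = 24 · (1/2) = (25 − 1) · (1/2) = 12 ≈ 12.000.

E[X] = 12 = 12.000.


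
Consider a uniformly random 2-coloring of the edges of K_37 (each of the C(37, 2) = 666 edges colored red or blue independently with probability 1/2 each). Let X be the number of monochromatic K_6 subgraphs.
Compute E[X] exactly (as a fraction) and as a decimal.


Let X = Σ_S X_S over the C(37, 6) = 2324784 subsets S of size 6, where X_S = 1 if the K_6 on S is monochromatic.
For a fixed S, the K_6 on S has C(6, 2) = 15 edges. P[all 15 edges red] = (1/2)^15, and likewise for blue, so P[monochromatic] = 2·(1/2)^15 = 2^{1 − 15} = 1/16384.
Summing: E[X] = C(37, 6) · 2^{1 − 15} = 2324784 · 1/16384 = 145299/1024.
Numerically: E[X] ≈ 141.8936.

E[X] = C(37,6)·2^(1−C(6,2)) = 145299/1024 ≈ 141.8936.


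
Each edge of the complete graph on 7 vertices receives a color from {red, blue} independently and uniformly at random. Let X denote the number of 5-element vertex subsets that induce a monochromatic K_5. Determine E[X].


Let X = Σ_S X_S over the C(7, 5) = 21 subsets S of size 5, where X_S = 1 if the K_5 on S is monochromatic.
For a fixed S, the K_5 on S has C(5, 2) = 10 edges. P[all 10 edges red] = (1/2)^10, and likewise for blue, so P[monochromatic] = 2·(1/2)^10 = 2^{1 − 10} = 1/512.
Summing: E[X] = C(7, 5) · 2^{1 − 10} = 21 · 1/512 = 21/512.
Numerically: E[X] ≈ 0.04102.

E[X] = C(7,5)·2^(1−C(5,2)) = 21/512 ≈ 0.04102.


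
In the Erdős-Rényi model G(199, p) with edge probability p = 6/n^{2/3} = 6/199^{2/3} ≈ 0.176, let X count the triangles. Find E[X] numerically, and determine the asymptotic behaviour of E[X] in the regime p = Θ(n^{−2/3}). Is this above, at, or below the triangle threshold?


Number of potential triangles: C(199, 3) = 1293699.
Each occurs with probability p³ ≈ (0.176)³ ≈ 5.45441e-03.
By linearity: E[X] = C(199, 3)·p³ ≈ 1293699 · 5.45441e-03 ≈ 7056.362.
Since α = 2/3 < 1, p = c/n^{2/3} ≫ 1/n is above the triangle threshold p ~ 1/n. Asymptotically E[X] ~ (c³/6)·n^{3(1−α)} = (6³/6)·n^{1} → ∞; triangles are abundant w.h.p.

E[X] ≈ 7056.362; in regime p = Θ(1/n^{2/3}) E[X] diverges (above the triangle threshold p ~ 1/n).


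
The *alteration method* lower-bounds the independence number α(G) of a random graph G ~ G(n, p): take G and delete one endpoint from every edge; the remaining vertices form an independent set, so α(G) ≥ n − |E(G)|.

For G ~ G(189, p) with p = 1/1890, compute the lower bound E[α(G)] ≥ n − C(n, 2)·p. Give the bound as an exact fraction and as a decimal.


E[|E(G)|] = C(189, 2)·p = 17766 · (1/1890) = 47/5.
E[α(G)] ≥ n − E[|E(G)|] = 189 − 47/5 = 898/5.
Numerically: ≈ 179.600.
(This is only a lower bound; the true E[α(G)] may be larger.)

E[α(G)] ≥ 898/5 ≈ 179.600.


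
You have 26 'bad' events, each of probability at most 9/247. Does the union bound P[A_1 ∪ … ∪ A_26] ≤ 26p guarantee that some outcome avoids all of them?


Union bound: P[∪_{i=1}^{26} A_i] ≤ Σ_i P[A_i] ≤ 26·p = 26·(9/247) = 18/19.
Numerically: 18/19 ≈ 0.947368.
Is 18/19 < 1? YES.
Since P[∪ A_i] ≤ 18/19 < 1, the complement has P[∩ A_i^c] ≥ 1 − 18/19 = 1/19 > 0, so some outcome avoids every A_i.

26·p = 18/19 ≈ 0.947368; existence CERTIFIED by the union bound.


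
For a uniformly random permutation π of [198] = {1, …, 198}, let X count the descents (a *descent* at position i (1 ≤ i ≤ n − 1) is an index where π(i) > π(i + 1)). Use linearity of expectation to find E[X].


Write X = Σ X_I over i = 1, …, 197, with X_I the indicator of one descent.
There are 197 indicators.
For each fixed i, the pair (π(i), π(i+1)) is a uniformly random ordered pair of distinct values from {1, …, 198}; by symmetry P[π(i) > π(i+1)] = 1/2.
By linearity: E[X] = 197 · (1/2) = (198 − 1) · (1/2) = 197/2 ≈ 98.5000.

E[X] = 197/2 = 98.5000.


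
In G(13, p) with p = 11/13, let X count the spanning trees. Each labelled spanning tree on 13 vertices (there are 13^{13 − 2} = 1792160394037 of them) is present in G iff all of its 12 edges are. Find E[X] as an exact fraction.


K_13 has 13^{13 − 2} = 1792160394037 labelled spanning trees.
For each such spanning tree H, let X_H = 1 if all 12 edges of H are present in G. Then P[X_H = 1] = p^{12} = (11/13)^{12} = 3138428376721/23298085122481.
By linearity: E[X] = Σ_H E[X_H] = 1792160394037 · p^{12} = 1792160394037 · 3138428376721/23298085122481 = 3138428376721/13.
Numerically: E[X] ≈ 2.414e+11.

E[X] = 1792160394037 · (11/13)^{12} = 3138428376721/13 ≈ 2.414e+11.


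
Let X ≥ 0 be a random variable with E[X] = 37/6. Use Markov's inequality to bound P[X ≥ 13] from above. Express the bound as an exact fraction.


μ = E[X] = 37/6, a = 13.
Markov: P[X ≥ 13] ≤ μ/a = (37/6)/13 = 37/78.
Numerically: ≈ 0.474.
(Since a = 13 > μ = 6.167, the bound 37/78 is < 1 and informative.)

P[X ≥ 13] ≤ 37/78 ≈ 0.474.


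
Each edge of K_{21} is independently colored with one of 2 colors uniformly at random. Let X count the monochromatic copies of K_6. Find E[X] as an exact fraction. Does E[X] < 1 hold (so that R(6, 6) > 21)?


E[X] = C(21, 6) · 2^{1 − 15} = 54264 · 2^{−14} = 54264/16384.
As a reduced fraction: E[X] = 6783/2048 ≈ 3.312.
Is E[X] < 1? NO.
Since E[X] ≥ 1, the first-moment bound is inconclusive at n = 21; it does NOT by itself certify R(6, 6) > 21.

E[X] = 6783/2048 ≈ 3.312; E[X] ≥ 1; first-moment method inconclusive here.


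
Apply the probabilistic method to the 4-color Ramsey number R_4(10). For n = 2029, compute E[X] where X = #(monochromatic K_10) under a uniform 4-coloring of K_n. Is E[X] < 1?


E[X] = C(2029, 10) · 4^{1 − 45} = 318720800295355682059574310 · 4^{−44} = 318720800295355682059574310/309485009821345068724781056.
As a reduced fraction: E[X] = 159360400147677841029787155/154742504910672534362390528 ≈ 1.0298424.
Is E[X] < 1? NO.
Since E[X] ≥ 1, the first-moment bound is inconclusive at n = 2029; it does NOT by itself certify R_4(10) > 2029.

E[X] = 159360400147677841029787155/154742504910672534362390528 ≈ 1.0298424; E[X] ≥ 1; first-moment method inconclusive here.


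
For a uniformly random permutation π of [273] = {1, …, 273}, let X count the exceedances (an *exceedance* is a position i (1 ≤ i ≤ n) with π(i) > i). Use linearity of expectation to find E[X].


Write X = Σ_{i=1}^{273} X_i, where X_i = 1_{π(i) > i}.
For each fixed i, π(i) is uniform over {1, …, 273} (marginal of a uniform permutation), so P[π(i) > i] = (n − i)/n. Summing: Σ_{i=1}^{273} (n − i)/n = (0 + 1 + … + 272)/273 = 273(273 − 1)/(2·273) = (273 − 1)/2.
Hence E[X] = Σ_{i=1}^{273} (273 − i)/273 = 136 ≈ 136.0000.

E[X] = 136 = 136.0000.


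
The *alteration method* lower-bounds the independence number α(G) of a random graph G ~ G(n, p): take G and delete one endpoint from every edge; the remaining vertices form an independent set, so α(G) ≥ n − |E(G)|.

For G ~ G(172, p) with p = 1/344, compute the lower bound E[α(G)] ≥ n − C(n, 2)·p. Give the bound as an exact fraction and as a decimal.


E[|E(G)|] = C(172, 2)·p = 14706 · (1/344) = 171/4.
E[α(G)] ≥ n − E[|E(G)|] = 172 − 171/4 = 517/4.
Numerically: ≈ 129.250.
(This is only a lower bound; the true E[α(G)] may be larger.)

E[α(G)] ≥ 517/4 ≈ 129.250.


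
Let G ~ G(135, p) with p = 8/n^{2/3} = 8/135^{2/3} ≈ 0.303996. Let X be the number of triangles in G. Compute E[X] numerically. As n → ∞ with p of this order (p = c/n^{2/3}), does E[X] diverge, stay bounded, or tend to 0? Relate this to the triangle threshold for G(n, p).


Number of potential triangles: C(135, 3) = 400995.
Each occurs with probability p³ ≈ (0.303996)³ ≈ 2.80932785e-02.
By linearity: E[X] = C(135, 3)·p³ ≈ 400995 · 2.80932785e-02 ≈ 11265.264198.
Since α = 2/3 < 1, p = c/n^{2/3} ≫ 1/n is above the triangle threshold p ~ 1/n. Asymptotically E[X] ~ (c³/6)·n^{3(1−α)} = (8³/6)·n^{1} → ∞; triangles are abundant w.h.p.

E[X] ≈ 11265.264198; in regime p = Θ(1/n^{2/3}) E[X] diverges (above the triangle threshold p ~ 1/n).


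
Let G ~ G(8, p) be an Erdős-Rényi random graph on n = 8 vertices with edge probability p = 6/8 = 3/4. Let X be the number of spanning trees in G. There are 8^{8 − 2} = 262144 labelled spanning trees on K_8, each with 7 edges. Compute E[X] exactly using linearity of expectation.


K_8 has 8^{8 − 2} = 262144 labelled spanning trees.
For each such spanning tree H, let X_H = 1 if all 7 edges of H are present in G. Then P[X_H = 1] = p^{7} = (3/4)^{7} = 2187/16384.
By linearity of expectation: E[X] = Σ_H E[X_H] = 262144 · p^{7} = 262144 · 2187/16384 = 34992.
Numerically: E[X] ≈ 3.499e+04.

E[X] = 262144 · (3/4)^{7} = 34992 ≈ 3.499e+04.


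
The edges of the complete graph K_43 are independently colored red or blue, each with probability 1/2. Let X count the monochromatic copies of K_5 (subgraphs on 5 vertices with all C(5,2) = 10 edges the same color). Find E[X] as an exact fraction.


Let X = Σ_S X_S over the C(43, 5) = 962598 subsets S of size 5, where X_S = 1 if the K_5 on S is monochromatic.
For a fixed S, the K_5 on S has C(5, 2) = 10 edges. P[all 10 edges red] = (1/2)^10, and likewise for blue, so P[monochromatic] = 2·(1/2)^10 = 2^{1 − 10} = 1/512.
Summing: E[X] = C(43, 5) · 2^{1 − 10} = 962598 · 1/512 = 481299/256.
Numerically: E[X] ≈ 1880.07422.

E[X] = C(43,5)·2^(1−C(5,2)) = 481299/256 ≈ 1880.07422.


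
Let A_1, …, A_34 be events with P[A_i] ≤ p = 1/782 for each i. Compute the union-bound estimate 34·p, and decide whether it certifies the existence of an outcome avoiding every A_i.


Union bound: P[∪_{i=1}^{34} A_i] ≤ Σ_i P[A_i] ≤ 34·p = 34·(1/782) = 1/23.
Numerically: 1/23 ≈ 0.0435.
Is 1/23 < 1? YES.
Since P[∪ A_i] ≤ 1/23 < 1, the complement has P[∩ A_i^c] ≥ 1 − 1/23 = 22/23 > 0, so some outcome avoids every A_i.

34·p = 1/23 ≈ 0.0435; existence CERTIFIED by the union bound.


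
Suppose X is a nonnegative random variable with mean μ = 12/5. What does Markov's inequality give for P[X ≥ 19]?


μ = E[X] = 12/5, a = 19.
Markov: P[X ≥ 19] ≤ μ/a = (12/5)/19 = 12/95.
Numerically: ≈ 0.1263.
(Since a = 19 > μ = 2.4000, the bound 12/95 is < 1 and informative.)

P[X ≥ 19] ≤ 12/95 ≈ 0.1263.


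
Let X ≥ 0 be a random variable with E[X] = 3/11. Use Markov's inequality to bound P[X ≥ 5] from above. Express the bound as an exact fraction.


μ = E[X] = 3/11, a = 5.
Markov: P[X ≥ 5] ≤ μ/a = (3/11)/5 = 3/55.
Numerically: ≈ 0.0545.
(Since a = 5 > μ = 0.2727, the bound 3/55 is < 1 and informative.)

P[X ≥ 5] ≤ 3/55 ≈ 0.0545.


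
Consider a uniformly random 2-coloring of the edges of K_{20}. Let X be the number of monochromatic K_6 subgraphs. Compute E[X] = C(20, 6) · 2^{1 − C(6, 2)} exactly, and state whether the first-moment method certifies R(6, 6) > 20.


E[X] = C(20, 6) · 2^{1 − 15} = 38760 · 2^{−14} = 38760/16384.
As a reduced fraction: E[X] = 4845/2048 ≈ 2.3657227.
Is E[X] < 1? NO.
Since E[X] ≥ 1, the first-moment bound is inconclusive at n = 20; it does NOT by itself certify R(6, 6) > 20.

E[X] = 4845/2048 ≈ 2.3657227; E[X] ≥ 1; first-moment method inconclusive here.


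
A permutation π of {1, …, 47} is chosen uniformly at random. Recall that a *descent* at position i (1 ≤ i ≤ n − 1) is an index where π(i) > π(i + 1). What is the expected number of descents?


Write X = Σ X_I over i = 1, …, 46, with X_I the indicator of one descent.
There are 46 indicators.
For each fixed i, the pair (π(i), π(i+1)) is a uniformly random ordered pair of distinct values from {1, …, 47}; by symmetry P[π(i) > π(i+1)] = 1/2.
By linearity: E[X] = 46 · (1/2) = (47 − 1) · (1/2) = 23 ≈ 23.00000.

E[X] = 23 = 23.00000.


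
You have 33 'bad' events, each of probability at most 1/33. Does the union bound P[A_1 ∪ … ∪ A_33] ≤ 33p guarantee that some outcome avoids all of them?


Union bound: P[∪_{i=1}^{33} A_i] ≤ Σ_i P[A_i] ≤ 33·p = 33·(1/33) = 1.
Numerically: 1 ≈ 1.000.
Is 1 < 1? NO.
Since the bound 1 is ≥ 1, the union bound is uninformative here; it does NOT by itself certify existence.

33·p = 1 ≈ 1.000; existence NOT certified by the union bound.


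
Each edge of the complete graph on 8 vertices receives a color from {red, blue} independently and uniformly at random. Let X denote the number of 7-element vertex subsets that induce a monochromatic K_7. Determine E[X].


Let X = Σ_S X_S over the C(8, 7) = 8 subsets S of size 7, where X_S = 1 if the K_7 on S is monochromatic.
For a fixed S, the K_7 on S has C(7, 2) = 21 edges. P[all 21 edges red] = (1/2)^21, and likewise for blue, so P[monochromatic] = 2·(1/2)^21 = 2^{1 − 21} = 1/1048576.
Summing: E[X] = C(8, 7) · 2^{1 − 21} = 8 · 1/1048576 = 1/131072.
Numerically: E[X] ≈ 0.000008.

E[X] = C(8,7)·2^(1−C(7,2)) = 1/131072 ≈ 0.000008.


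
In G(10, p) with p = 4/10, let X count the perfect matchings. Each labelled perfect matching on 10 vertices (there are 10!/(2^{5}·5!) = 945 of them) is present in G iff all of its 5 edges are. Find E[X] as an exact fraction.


K_10 has 10!/(2^{5}·5!) = 945 labelled perfect matchings.
For each such perfect matching H, let X_H = 1 if all 5 edges of H are present in G. Then P[X_H = 1] = p^{5} = (2/5)^{5} = 32/3125.
By linearity: E[X] = Σ_H E[X_H] = 945 · p^{5} = 945 · 32/3125 = 6048/625.
Numerically: E[X] ≈ 9.68.

E[X] = 945 · (2/5)^{5} = 6048/625 ≈ 9.68.


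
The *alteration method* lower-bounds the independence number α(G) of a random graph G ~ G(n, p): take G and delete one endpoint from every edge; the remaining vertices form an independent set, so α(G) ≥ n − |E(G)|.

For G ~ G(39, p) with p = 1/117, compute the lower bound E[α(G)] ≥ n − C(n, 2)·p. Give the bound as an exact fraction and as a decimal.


E[|E(G)|] = C(39, 2)·p = 741 · (1/117) = 19/3.
E[α(G)] ≥ n − E[|E(G)|] = 39 − 19/3 = 98/3.
Numerically: ≈ 32.667.
(This is only a lower bound; the true E[α(G)] may be larger.)

E[α(G)] ≥ 98/3 ≈ 32.667.


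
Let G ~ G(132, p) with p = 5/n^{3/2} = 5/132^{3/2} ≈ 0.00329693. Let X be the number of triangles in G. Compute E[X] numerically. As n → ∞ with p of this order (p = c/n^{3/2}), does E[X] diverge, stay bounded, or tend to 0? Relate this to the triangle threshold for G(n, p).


Number of potential triangles: C(132, 3) = 374660.
Each occurs with probability p³ ≈ (0.00329693)³ ≈ 3.58366432e-08.
By linearity: E[X] = C(132, 3)·p³ ≈ 374660 · 3.58366432e-08 ≈ 0.013427.
Since α = 3/2 > 1, p = c/n^{3/2} = o(1/n) is below the triangle threshold p ~ 1/n. Asymptotically E[X] ~ (c³/6)·n^{3(1−α)} = (5³/6)·n^{-1.5} → 0, so by Markov's inequality G has no triangles w.h.p.

E[X] ≈ 0.013427; in regime p = Θ(1/n^{3/2}) E[X] tends to 0 (below the triangle threshold p ~ 1/n).


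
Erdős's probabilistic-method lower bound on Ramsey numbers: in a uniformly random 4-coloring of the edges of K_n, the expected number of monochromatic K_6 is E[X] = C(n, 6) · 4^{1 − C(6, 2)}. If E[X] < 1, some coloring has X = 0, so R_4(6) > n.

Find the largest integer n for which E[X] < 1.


We need C(n, 6) · 4^{1 − 15} < 1, i.e. C(n, 6) < 4^{15 − 1} = 268435456.
Check values of n near the boundary:
  n = 73: C(73, 6) = 170230452; 170230452 < 268435456? YES
  n = 74: C(74, 6) = 185250786; 185250786 < 268435456? YES
  n = 75: C(75, 6) = 201359550; 201359550 < 268435456? YES
  n = 76: C(76, 6) = 218618940; 218618940 < 268435456? YES
  n = 77: C(77, 6) = 237093780; 237093780 < 268435456? YES
  n = 78: C(78, 6) = 256851595; 256851595 < 268435456? YES
  n = 79: C(79, 6) = 277962685; 277962685 < 268435456? NO
The largest n with C(n, 6) < 268435456 is n = 78 (where E[X] = 256851595/268435456 ≈ 0.9568468). Hence R_4(6) > 78, i.e. R_4(6) ≥ 79.

Largest n = 78; hence R_4(6) > 78.


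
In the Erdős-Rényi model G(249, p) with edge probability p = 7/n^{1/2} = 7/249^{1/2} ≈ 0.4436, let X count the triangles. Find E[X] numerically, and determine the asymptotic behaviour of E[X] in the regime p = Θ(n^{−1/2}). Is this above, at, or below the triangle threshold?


Number of potential triangles: C(249, 3) = 2542124.
Each occurs with probability p³ ≈ (0.4436)³ ≈ 8.729615e-02.
By linearity: E[X] = C(249, 3)·p³ ≈ 2542124 · 8.729615e-02 ≈ 221917.6425.
Since α = 1/2 < 1, p = c/n^{1/2} ≫ 1/n is above the triangle threshold p ~ 1/n. Asymptotically E[X] ~ (c³/6)·n^{3(1−α)} = (7³/6)·n^{1.5} → ∞; triangles are abundant w.h.p.

E[X] ≈ 221917.6425; in regime p = Θ(1/n^{1/2}) E[X] diverges (above the triangle threshold p ~ 1/n).


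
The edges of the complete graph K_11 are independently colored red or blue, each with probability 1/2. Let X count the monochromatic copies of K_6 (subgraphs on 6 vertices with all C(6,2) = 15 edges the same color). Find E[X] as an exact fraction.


Let X = Σ_S X_S over the C(11, 6) = 462 subsets S of size 6, where X_S = 1 if the K_6 on S is monochromatic.
For a fixed S, the K_6 on S has C(6, 2) = 15 edges. P[all 15 edges red] = (1/2)^15, and likewise for blue, so P[monochromatic] = 2·(1/2)^15 = 2^{1 − 15} = 1/16384.
By linearity of expectation: E[X] = C(11, 6) · 2^{1 − 15} = 462 · 1/16384 = 231/8192.
Numerically: E[X] ≈ 0.028.

E[X] = C(11,6)·2^(1−C(6,2)) = 231/8192 ≈ 0.028.


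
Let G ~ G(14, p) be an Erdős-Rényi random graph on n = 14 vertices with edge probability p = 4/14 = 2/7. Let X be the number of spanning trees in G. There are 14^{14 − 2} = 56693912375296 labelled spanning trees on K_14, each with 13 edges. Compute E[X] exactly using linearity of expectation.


K_14 has 14^{14 − 2} = 56693912375296 labelled spanning trees.
For each such spanning tree H, let X_H = 1 if all 13 edges of H are present in G. Then P[X_H = 1] = p^{13} = (2/7)^{13} = 8192/96889010407.
Summing the indicators: E[X] = Σ_H E[X_H] = 56693912375296 · p^{13} = 56693912375296 · 8192/96889010407 = 33554432/7.
Numerically: E[X] ≈ 4.7935e+06.

E[X] = 56693912375296 · (2/7)^{13} = 33554432/7 ≈ 4.7935e+06.


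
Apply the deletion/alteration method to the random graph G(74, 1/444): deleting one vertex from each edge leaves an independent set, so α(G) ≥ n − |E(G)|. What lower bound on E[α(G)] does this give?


E[|E(G)|] = C(74, 2)·p = 2701 · (1/444) = 73/12.
E[α(G)] ≥ n − E[|E(G)|] = 74 − 73/12 = 815/12.
Numerically: ≈ 67.917.
(This is only a lower bound; the true E[α(G)] may be larger.)

E[α(G)] ≥ 815/12 ≈ 67.917.


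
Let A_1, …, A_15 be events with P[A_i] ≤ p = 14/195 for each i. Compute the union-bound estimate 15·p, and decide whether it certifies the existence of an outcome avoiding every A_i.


Union bound: P[∪_{i=1}^{15} A_i] ≤ Σ_i P[A_i] ≤ 15·p = 15·(14/195) = 14/13.
Numerically: 14/13 ≈ 1.076923.
Is 14/13 < 1? NO.
Since the bound 14/13 is ≥ 1, the union bound is uninformative here; it does NOT by itself certify existence.

15·p = 14/13 ≈ 1.076923; existence NOT certified by the union bound.


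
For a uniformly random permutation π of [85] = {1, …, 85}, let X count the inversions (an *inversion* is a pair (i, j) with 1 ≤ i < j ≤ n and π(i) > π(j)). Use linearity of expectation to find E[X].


Write X = Σ X_I over the C(85, 2) = 3570 pairs i < j, with X_I the indicator of one inversion.
There are 3570 indicators.
For each fixed pair i < j, the values π(i) and π(j) are two distinct elements of {1, …, 85} in uniformly random order; by symmetry P[π(i) > π(j)] = 1/2.
By linearity: E[X] = 3570 · (1/2) = C(85, 2) · (1/2) = 3570/2 = 1785 ≈ 1785.00000.

E[X] = 1785 = 1785.00000.


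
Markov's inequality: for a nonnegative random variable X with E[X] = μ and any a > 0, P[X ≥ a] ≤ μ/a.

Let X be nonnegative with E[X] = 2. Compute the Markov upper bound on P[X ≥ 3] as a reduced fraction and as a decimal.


μ = E[X] = 2, a = 3.
Markov: P[X ≥ 3] ≤ μ/a = (2)/3 = 2/3.
Numerically: ≈ 0.666667.
(Since a = 3 > μ = 2.000000, the bound 2/3 is < 1 and informative.)

P[X ≥ 3] ≤ 2/3 ≈ 0.666667.


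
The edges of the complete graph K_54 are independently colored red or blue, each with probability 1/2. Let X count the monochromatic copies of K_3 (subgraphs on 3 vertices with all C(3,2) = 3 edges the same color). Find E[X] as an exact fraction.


Let X = Σ_S X_S over the C(54, 3) = 24804 subsets S of size 3, where X_S = 1 if the K_3 on S is monochromatic.
For a fixed S, the K_3 on S has C(3, 2) = 3 edges. P[all 3 edges red] = (1/2)^3, and likewise for blue, so P[monochromatic] = 2·(1/2)^3 = 2^{1 − 3} = 1/4.
By linearity: E[X] = C(54, 3) · 2^{1 − 3} = 24804 · 1/4 = 6201.
Numerically: E[X] ≈ 6201.000000.

E[X] = C(54,3)·2^(1−C(3,2)) = 6201 ≈ 6201.000000.


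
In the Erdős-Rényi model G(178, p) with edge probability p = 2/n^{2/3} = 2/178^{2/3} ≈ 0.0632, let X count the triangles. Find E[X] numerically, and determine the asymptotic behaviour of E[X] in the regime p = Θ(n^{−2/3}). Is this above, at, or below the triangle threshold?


Number of potential triangles: C(178, 3) = 924176.
Each occurs with probability p³ ≈ (0.0632)³ ≈ 2.52493e-04.
By linearity: E[X] = C(178, 3)·p³ ≈ 924176 · 2.52493e-04 ≈ 233.348.
Since α = 2/3 < 1, p = c/n^{2/3} ≫ 1/n is above the triangle threshold p ~ 1/n. Asymptotically E[X] ~ (c³/6)·n^{3(1−α)} = (2³/6)·n^{1} → ∞; triangles are abundant w.h.p.

E[X] ≈ 233.348; in regime p = Θ(1/n^{2/3}) E[X] diverges (above the triangle threshold p ~ 1/n).


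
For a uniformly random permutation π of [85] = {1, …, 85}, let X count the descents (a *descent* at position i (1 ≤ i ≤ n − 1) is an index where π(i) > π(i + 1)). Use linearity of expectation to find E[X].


Write X = Σ X_I over i = 1, …, 84, with X_I the indicator of one descent.
There are 84 indicators.
For each fixed i, the pair (π(i), π(i+1)) is a uniformly random ordered pair of distinct values from {1, …, 85}; by symmetry P[π(i) > π(i+1)] = 1/2.
By linearity: E[X] = 84 · (1/2) = (85 − 1) · (1/2) = 42 ≈ 42.000000.

E[X] = 42 = 42.000000.


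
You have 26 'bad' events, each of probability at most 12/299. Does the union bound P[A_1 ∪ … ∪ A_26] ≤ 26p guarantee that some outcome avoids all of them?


Union bound: P[∪_{i=1}^{26} A_i] ≤ Σ_i P[A_i] ≤ 26·p = 26·(12/299) = 24/23.
Numerically: 24/23 ≈ 1.043478.
Is 24/23 < 1? NO.
Since the bound 24/23 is ≥ 1, the union bound is uninformative here; it does NOT by itself certify existence.

26·p = 24/23 ≈ 1.043478; existence NOT certified by the union bound.


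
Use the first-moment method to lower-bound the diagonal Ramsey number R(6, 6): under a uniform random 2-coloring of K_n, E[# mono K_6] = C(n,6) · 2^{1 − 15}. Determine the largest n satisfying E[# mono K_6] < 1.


We need C(n, 6) · 2^{1 − 15} < 1, i.e. C(n, 6) < 2^{15 − 1} = 16384.
Check values of n near the boundary:
  n = 11: C(11, 6) = 462; 462 < 16384? YES
  n = 12: C(12, 6) = 924; 924 < 16384? YES
  n = 13: C(13, 6) = 1716; 1716 < 16384? YES
  n = 14: C(14, 6) = 3003; 3003 < 16384? YES
  n = 15: C(15, 6) = 5005; 5005 < 16384? YES
  n = 16: C(16, 6) = 8008; 8008 < 16384? YES
  n = 17: C(17, 6) = 12376; 12376 < 16384? YES
  n = 18: C(18, 6) = 18564; 18564 < 16384? NO
  n = 19: C(19, 6) = 27132; 27132 < 16384? NO
The largest n with C(n, 6) < 16384 is n = 17 (where E[X] = 1547/2048 ≈ 0.755). Hence R(6, 6) > 17, i.e. R(6, 6) ≥ 18.

Largest n = 17; hence R(6, 6) > 17.


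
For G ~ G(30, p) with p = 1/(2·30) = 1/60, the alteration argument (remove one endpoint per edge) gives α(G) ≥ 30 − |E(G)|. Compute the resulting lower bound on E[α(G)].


E[|E(G)|] = C(30, 2)·p = 435 · (1/60) = 29/4.
E[α(G)] ≥ n − E[|E(G)|] = 30 − 29/4 = 91/4.
Numerically: ≈ 22.75000.
(This is only a lower bound; the true E[α(G)] may be larger.)

E[α(G)] ≥ 91/4 ≈ 22.75000.


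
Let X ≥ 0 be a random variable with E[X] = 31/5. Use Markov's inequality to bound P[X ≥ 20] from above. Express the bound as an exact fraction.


μ = E[X] = 31/5, a = 20.
Markov: P[X ≥ 20] ≤ μ/a = (31/5)/20 = 31/100.
Numerically: ≈ 0.310.
(Since a = 20 > μ = 6.200, the bound 31/100 is < 1 and informative.)

P[X ≥ 20] ≤ 31/100 ≈ 0.310.


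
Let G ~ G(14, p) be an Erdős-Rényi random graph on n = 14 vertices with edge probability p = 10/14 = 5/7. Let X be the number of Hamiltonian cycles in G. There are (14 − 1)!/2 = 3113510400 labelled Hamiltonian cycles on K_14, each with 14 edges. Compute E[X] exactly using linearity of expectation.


K_14 has (14 − 1)!/2 = 3113510400 labelled Hamiltonian cycles.
For each such Hamiltonian cycle H, let X_H = 1 if all 14 edges of H are present in G. Then P[X_H = 1] = p^{14} = (5/7)^{14} = 6103515625/678223072849.
Summing the indicators: E[X] = Σ_H E[X_H] = 3113510400 · p^{14} = 3113510400 · 6103515625/678223072849 = 2714765625000000000/96889010407.
Numerically: E[X] ≈ 2.802e+07.

E[X] = 3113510400 · (5/7)^{14} = 2714765625000000000/96889010407 ≈ 2.802e+07.


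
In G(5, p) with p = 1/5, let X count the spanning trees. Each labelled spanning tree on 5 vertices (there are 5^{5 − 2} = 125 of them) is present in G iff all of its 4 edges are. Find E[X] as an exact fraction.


K_5 has 5^{5 − 2} = 125 labelled spanning trees.
For each such spanning tree H, let X_H = 1 if all 4 edges of H are present in G. Then P[X_H = 1] = p^{4} = (1/5)^{4} = 1/625.
Summing the indicators: E[X] = Σ_H E[X_H] = 125 · p^{4} = 125 · 1/625 = 1/5.
Numerically: E[X] ≈ 0.2.

E[X] = 125 · (1/5)^{4} = 1/5 ≈ 0.2.


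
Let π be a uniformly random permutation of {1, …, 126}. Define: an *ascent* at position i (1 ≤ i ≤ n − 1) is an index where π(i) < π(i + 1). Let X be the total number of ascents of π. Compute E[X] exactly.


Write X = Σ X_I over i = 1, …, 125, with X_I the indicator of one ascent.
There are 125 indicators.
For each fixed i, the pair (π(i), π(i+1)) is a uniformly random ordered pair of distinct values from {1, …, 126}; by symmetry P[π(i) < π(i+1)] = 1/2.
By linearity: E[X] = 125 · (1/2) = (126 − 1) · (1/2) = 125/2 ≈ 62.5000.

E[X] = 125/2 = 62.5000.


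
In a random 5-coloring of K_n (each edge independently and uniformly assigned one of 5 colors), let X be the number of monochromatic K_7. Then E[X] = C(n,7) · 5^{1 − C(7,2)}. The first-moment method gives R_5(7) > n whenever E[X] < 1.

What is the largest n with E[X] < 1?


We need C(n, 7) · 5^{1 − 21} < 1, i.e. C(n, 7) < 5^{21 − 1} = 95367431640625.
Check values of n near the boundary:
  n = 335: C(335, 7) = 88202498238195; 88202498238195 < 95367431640625? YES
  n = 336: C(336, 7) = 90079147136880; 90079147136880 < 95367431640625? YES
  n = 337: C(337, 7) = 91989916924632; 91989916924632 < 95367431640625? YES
  n = 338: C(338, 7) = 93935323022736; 93935323022736 < 95367431640625? YES
  n = 339: C(339, 7) = 95915887062372; 95915887062372 < 95367431640625? NO
  n = 340: C(340, 7) = 97932136940560; 97932136940560 < 95367431640625? NO
  n = 341: C(341, 7) = 99984606876440; 99984606876440 < 95367431640625? NO
The largest n with C(n, 7) < 95367431640625 is n = 338 (where E[X] = 93935323022736/95367431640625 ≈ 0.9849833). Hence R_5(7) > 338, i.e. R_5(7) ≥ 339.

Largest n = 338; hence R_5(7) > 338.


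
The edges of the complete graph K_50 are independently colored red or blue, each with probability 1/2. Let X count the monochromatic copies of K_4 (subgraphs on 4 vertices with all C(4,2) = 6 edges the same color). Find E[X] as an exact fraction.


Let X = Σ_S X_S over the C(50, 4) = 230300 subsets S of size 4, where X_S = 1 if the K_4 on S is monochromatic.
For a fixed S, the K_4 on S has C(4, 2) = 6 edges. P[all 6 edges red] = (1/2)^6, and likewise for blue, so P[monochromatic] = 2·(1/2)^6 = 2^{1 − 6} = 1/32.
By linearity of expectation: E[X] = C(50, 4) · 2^{1 − 6} = 230300 · 1/32 = 57575/8.
Numerically: E[X] ≈ 7196.875.

E[X] = C(50,4)·2^(1−C(4,2)) = 57575/8 ≈ 7196.875.


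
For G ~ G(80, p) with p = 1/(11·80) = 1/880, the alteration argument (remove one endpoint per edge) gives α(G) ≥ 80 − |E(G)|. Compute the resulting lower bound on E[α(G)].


E[|E(G)|] = C(80, 2)·p = 3160 · (1/880) = 79/22.
E[α(G)] ≥ n − E[|E(G)|] = 80 − 79/22 = 1681/22.
Numerically: ≈ 76.4091.
(This is only a lower bound; the true E[α(G)] may be larger.)

E[α(G)] ≥ 1681/22 ≈ 76.4091.


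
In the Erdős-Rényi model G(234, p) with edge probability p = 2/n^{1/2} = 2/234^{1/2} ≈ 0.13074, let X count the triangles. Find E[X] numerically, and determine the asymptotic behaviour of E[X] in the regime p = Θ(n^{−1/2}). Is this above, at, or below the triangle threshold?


Number of potential triangles: C(234, 3) = 2108184.
Each occurs with probability p³ ≈ (0.13074)³ ≈ 2.2349417e-03.
By linearity: E[X] = C(234, 3)·p³ ≈ 2108184 · 2.2349417e-03 ≈ 4711.66836.
Since α = 1/2 < 1, p = c/n^{1/2} ≫ 1/n is above the triangle threshold p ~ 1/n. Asymptotically E[X] ~ (c³/6)·n^{3(1−α)} = (2³/6)·n^{1.5} → ∞; triangles are abundant w.h.p.

E[X] ≈ 4711.66836; in regime p = Θ(1/n^{1/2}) E[X] diverges (above the triangle threshold p ~ 1/n).


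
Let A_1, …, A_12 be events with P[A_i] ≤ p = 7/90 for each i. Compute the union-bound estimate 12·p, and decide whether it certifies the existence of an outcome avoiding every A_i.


Union bound: P[∪_{i=1}^{12} A_i] ≤ Σ_i P[A_i] ≤ 12·p = 12·(7/90) = 14/15.
Numerically: 14/15 ≈ 0.9333333.
Is 14/15 < 1? YES.
Since P[∪ A_i] ≤ 14/15 < 1, the complement has P[∩ A_i^c] ≥ 1 − 14/15 = 1/15 > 0, so some outcome avoids every A_i.

12·p = 14/15 ≈ 0.9333333; existence CERTIFIED by the union bound.


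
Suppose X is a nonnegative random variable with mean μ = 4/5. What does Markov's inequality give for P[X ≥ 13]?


μ = E[X] = 4/5, a = 13.
Markov: P[X ≥ 13] ≤ μ/a = (4/5)/13 = 4/65.
Numerically: ≈ 0.06154.
(Since a = 13 > μ = 0.80000, the bound 4/65 is < 1 and informative.)

P[X ≥ 13] ≤ 4/65 ≈ 0.06154.


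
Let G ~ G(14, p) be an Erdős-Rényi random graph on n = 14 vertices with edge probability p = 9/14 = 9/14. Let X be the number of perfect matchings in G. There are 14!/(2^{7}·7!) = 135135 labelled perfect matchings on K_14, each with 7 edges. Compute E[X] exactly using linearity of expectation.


K_14 has 14!/(2^{7}·7!) = 135135 labelled perfect matchings.
For each such perfect matching H, let X_H = 1 if all 7 edges of H are present in G. Then P[X_H = 1] = p^{7} = (9/14)^{7} = 4782969/105413504.
By linearity: E[X] = Σ_H E[X_H] = 135135 · p^{7} = 135135 · 4782969/105413504 = 92335216545/15059072.
Numerically: E[X] ≈ 6131.5.

E[X] = 135135 · (9/14)^{7} = 92335216545/15059072 ≈ 6131.5.


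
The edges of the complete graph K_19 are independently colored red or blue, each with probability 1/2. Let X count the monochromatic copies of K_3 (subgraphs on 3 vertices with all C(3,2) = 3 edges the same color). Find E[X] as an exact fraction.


Let X = Σ_S X_S over the C(19, 3) = 969 subsets S of size 3, where X_S = 1 if the K_3 on S is monochromatic.
For a fixed S, the K_3 on S has C(3, 2) = 3 edges. P[all 3 edges red] = (1/2)^3, and likewise for blue, so P[monochromatic] = 2·(1/2)^3 = 2^{1 − 3} = 1/4.
Summing: E[X] = C(19, 3) · 2^{1 − 3} = 969 · 1/4 = 969/4.
Numerically: E[X] ≈ 242.2500.

E[X] = C(19,3)·2^(1−C(3,2)) = 969/4 ≈ 242.2500.
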